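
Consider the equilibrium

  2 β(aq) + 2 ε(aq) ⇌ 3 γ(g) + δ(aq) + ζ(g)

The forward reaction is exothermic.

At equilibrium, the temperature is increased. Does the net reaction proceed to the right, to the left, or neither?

The forward reaction is exothermic. Raising T favours the endothermic direction — shift to the left.

left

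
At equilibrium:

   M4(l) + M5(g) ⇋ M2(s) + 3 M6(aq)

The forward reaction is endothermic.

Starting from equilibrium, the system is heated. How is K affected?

K depends on temperature via the van 't Hoff relation. The forward reaction is endothermic, so raising T increases K.

increases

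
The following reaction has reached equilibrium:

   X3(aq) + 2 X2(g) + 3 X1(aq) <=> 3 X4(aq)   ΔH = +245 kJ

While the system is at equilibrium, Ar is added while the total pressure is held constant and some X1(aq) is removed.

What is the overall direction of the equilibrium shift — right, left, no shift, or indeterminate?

Adding inert gas at constant total pressure expands the volume and lowers every reacting partial pressure. With Δn_gas = 0 − 2 = -2, Q moves away from K toward the side with fewer gas moles, so the system shifts toward the side with more gas moles — to the left.
Removing X1 (aq), a reactant, drives the reaction to the left.
All effects act in the same direction — net shift to the left.

left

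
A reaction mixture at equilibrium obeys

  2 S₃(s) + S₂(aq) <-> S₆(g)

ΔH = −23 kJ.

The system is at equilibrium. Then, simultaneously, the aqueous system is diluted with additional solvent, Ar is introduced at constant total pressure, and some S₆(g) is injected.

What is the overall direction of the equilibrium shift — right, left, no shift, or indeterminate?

cannot be determined

Dilution lowers every aqueous concentration by the same factor. Δn_aq = 0 − 1 = -1, so the system shifts toward the side with more dissolved moles — to the left.
Adding inert gas at constant total pressure expands the volume and lowers every reacting partial pressure. With Δn_gas = 1 − 0 = +1, Q moves away from K toward the side with fewer gas moles, so the system shifts toward the side with more gas moles — to the right.
Adding S₆ (g), a product, drives the reaction to the left.
The individual effects push in opposite directions; without quantitative information the net direction cannot be determined.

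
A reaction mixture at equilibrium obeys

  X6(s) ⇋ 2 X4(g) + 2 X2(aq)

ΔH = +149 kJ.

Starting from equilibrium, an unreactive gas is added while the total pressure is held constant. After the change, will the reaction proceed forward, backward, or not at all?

right

Adding inert gas at constant total pressure expands the volume and lowers every reacting partial pressure. With Δn_gas = 2 − 0 = +2, Q moves away from K toward the side with fewer gas moles, so the system shifts toward the side with more gas moles — to the right.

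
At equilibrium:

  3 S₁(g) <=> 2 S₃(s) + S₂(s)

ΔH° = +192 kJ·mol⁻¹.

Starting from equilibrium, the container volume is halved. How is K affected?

The equilibrium constant depends only on temperature. This perturbation may move the position of equilibrium, but since T is unchanged, K itself is unchanged.

unchanged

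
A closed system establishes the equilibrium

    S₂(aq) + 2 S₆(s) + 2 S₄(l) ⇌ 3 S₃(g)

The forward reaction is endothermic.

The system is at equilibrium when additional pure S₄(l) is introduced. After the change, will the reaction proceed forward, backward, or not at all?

S₄ is a pure liquid; its activity is 1 regardless of amount, so Q is unaffected — no shift from this change.

no shift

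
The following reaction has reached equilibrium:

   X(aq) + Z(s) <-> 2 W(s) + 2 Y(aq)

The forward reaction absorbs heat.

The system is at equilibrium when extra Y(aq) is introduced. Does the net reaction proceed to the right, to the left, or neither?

Adding Y (aq), a product, drives the reaction to the left.

left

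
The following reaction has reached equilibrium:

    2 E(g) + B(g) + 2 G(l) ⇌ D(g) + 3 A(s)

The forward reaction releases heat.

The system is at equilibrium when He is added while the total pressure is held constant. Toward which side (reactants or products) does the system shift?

Adding inert gas at constant total pressure expands the volume and lowers every reacting partial pressure. With Δn_gas = 1 − 3 = -2, Q moves away from K toward the side with fewer gas moles, so the system shifts toward the side with more gas moles — to the left.

left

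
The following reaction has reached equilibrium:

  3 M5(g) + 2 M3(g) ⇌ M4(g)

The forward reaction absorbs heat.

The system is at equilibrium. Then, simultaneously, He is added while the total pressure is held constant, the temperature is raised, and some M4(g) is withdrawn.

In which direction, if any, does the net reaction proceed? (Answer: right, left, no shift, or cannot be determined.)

cannot be determined

Adding inert gas at constant total pressure expands the volume and lowers every reacting partial pressure. With Δn_gas = 1 − 5 = -4, Q moves away from K toward the side with fewer gas moles, so the system shifts toward the side with more gas moles — to the left.
The forward reaction is endothermic. Raising T favours the endothermic direction — shift to the right.
Removing M4 (g), a product, drives the reaction to the right.
The individual effects push in opposite directions; without quantitative information the net direction cannot be determined.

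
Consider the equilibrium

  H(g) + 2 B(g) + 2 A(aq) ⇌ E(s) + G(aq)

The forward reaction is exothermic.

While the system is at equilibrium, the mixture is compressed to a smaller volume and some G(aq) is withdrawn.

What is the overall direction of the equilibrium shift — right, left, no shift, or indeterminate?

Gas moles: reactants 3, products 0 (Δn_gas = -3). Compression shifts the system toward the side with fewer moles of gas — to the right.
Removing G (aq), a product, drives the reaction to the right.
All effects act in the same direction — net shift to the right.

right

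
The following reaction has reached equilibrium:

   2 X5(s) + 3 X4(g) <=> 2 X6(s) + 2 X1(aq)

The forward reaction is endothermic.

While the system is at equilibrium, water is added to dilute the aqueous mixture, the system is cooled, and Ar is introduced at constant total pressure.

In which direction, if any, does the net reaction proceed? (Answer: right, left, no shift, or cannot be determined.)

cannot be determined

Dilution lowers every aqueous concentration by the same factor. Δn_aq = 2 − 0 = +2, so the system shifts toward the side with more dissolved moles — to the right.
The forward reaction is endothermic. Lowering T favours the exothermic direction — shift to the left.
Adding inert gas at constant total pressure expands the volume and lowers every reacting partial pressure. With Δn_gas = 0 − 3 = -3, Q moves away from K toward the side with fewer gas moles, so the system shifts toward the side with more gas moles — to the left.
The individual effects push in opposite directions; without quantitative information the net direction cannot be determined.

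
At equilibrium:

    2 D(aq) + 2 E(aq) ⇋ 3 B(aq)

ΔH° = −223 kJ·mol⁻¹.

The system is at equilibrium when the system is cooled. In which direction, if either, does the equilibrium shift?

The forward reaction is exothermic. Lowering T favours the exothermic direction — shift to the right.

right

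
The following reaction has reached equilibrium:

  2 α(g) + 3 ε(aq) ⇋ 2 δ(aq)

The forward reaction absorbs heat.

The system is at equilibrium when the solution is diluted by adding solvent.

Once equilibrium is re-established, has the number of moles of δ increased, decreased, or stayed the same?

Dilution lowers every aqueous concentration by the same factor. Δn_aq = 2 − 3 = -1, so the system shifts toward the side with more dissolved moles — to the left.
The net shift is to the left. δ is a product, so its amount decreases.

decreases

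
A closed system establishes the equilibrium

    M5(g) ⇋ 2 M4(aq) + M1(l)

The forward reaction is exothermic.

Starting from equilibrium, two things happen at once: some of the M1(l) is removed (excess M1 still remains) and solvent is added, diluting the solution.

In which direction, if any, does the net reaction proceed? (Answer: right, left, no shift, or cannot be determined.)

M1 is a pure liquid; its activity is 1 regardless of amount, so Q is unaffected — no shift from this change.
Dilution lowers every aqueous concentration by the same factor. Δn_aq = 2 − 0 = +2, so the system shifts toward the side with more dissolved moles — to the right.
Only the nonzero effect(s) matter; the net shift is to the right.

right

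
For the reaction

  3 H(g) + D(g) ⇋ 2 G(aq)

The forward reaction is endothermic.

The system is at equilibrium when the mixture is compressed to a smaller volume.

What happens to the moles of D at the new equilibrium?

Gas moles: reactants 4, products 0 (Δn_gas = -4). Compression shifts the system toward the side with fewer moles of gas — to the right.
The net shift is to the right. D is a reactant, so its amount decreases.

decreases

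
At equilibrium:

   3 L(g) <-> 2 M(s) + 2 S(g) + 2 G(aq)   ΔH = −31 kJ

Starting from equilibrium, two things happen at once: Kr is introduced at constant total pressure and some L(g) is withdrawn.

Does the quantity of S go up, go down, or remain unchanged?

decreases

Adding inert gas at constant total pressure expands the volume and lowers every reacting partial pressure. With Δn_gas = 2 − 3 = -1, Q moves away from K toward the side with fewer gas moles, so the system shifts toward the side with more gas moles — to the left.
Removing L (g), a reactant, drives the reaction to the left.
The net shift is to the left. S is a product, so its amount decreases.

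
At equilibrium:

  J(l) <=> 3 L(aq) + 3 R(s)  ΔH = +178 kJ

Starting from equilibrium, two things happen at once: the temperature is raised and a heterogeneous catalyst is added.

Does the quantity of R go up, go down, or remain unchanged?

increases

The forward reaction is endothermic. Raising T favours the endothermic direction — shift to the right.
A catalyst speeds both forward and reverse rates equally; it changes neither Q nor K — no shift from this change.
The net shift is to the right. R is a product, so its amount increases.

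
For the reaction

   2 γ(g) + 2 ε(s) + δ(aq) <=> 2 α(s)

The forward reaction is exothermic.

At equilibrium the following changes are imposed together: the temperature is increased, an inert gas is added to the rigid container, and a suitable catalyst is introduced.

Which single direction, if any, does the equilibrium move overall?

left

The forward reaction is exothermic. Raising T favours the endothermic direction — shift to the left.
At constant volume, adding an inert gas leaves every reacting species' partial pressure unchanged, so Q is unchanged — no shift from this change.
A catalyst speeds both forward and reverse rates equally; it changes neither Q nor K — no shift from this change.
Only the nonzero effect(s) matter; the net shift is to the left.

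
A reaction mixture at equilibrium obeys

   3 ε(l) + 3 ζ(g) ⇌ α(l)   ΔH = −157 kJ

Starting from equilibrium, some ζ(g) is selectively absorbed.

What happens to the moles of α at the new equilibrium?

decreases

Removing ζ (g), a reactant, drives the reaction to the left.
The net shift is to the left. α is a product, so its amount decreases.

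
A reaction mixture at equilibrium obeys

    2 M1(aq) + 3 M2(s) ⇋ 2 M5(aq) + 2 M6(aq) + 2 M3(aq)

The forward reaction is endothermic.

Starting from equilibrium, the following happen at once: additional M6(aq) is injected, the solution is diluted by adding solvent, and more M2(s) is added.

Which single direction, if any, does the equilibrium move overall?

Adding M6 (aq), a product, drives the reaction to the left.
Dilution lowers every aqueous concentration by the same factor. Δn_aq = 6 − 2 = +4, so the system shifts toward the side with more dissolved moles — to the right.
M2 is a pure solid; its activity is 1 regardless of amount, so Q is unaffected — no shift from this change.
The individual effects push in opposite directions; without quantitative information the net direction cannot be determined.

cannot be determined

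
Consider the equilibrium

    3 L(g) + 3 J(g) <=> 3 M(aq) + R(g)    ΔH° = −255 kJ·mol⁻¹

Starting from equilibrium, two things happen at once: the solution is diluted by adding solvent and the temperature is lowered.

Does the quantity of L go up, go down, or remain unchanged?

Dilution lowers every aqueous concentration by the same factor. Δn_aq = 3 − 0 = +3, so the system shifts toward the side with more dissolved moles — to the right.
The forward reaction is exothermic. Lowering T favours the exothermic direction — shift to the right.
The net shift is to the right. L is a reactant, so its amount decreases.

decreases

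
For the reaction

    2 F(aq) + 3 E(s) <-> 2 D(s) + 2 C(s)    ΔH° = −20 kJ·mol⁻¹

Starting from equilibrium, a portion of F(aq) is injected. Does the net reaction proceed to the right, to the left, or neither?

right

Adding F (aq), a reactant, drives the reaction to the right.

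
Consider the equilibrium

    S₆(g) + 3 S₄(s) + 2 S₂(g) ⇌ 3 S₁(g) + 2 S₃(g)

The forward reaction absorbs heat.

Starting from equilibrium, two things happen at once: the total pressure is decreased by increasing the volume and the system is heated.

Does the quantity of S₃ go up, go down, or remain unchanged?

Gas moles: reactants 3, products 5 (Δn_gas = +2). Expansion shifts the system toward the side with more moles of gas — to the right.
The forward reaction is endothermic. Raising T favours the endothermic direction — shift to the right.
The net shift is to the right. S₃ is a product, so its amount increases.

increases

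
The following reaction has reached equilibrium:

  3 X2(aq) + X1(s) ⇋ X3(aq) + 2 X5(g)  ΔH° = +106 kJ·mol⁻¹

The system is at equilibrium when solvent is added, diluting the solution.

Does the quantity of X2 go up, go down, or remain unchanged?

increases

Dilution lowers every aqueous concentration by the same factor. Δn_aq = 1 − 3 = -2, so the system shifts toward the side with more dissolved moles — to the left.
The net shift is to the left. X2 is a reactant, so its amount increases.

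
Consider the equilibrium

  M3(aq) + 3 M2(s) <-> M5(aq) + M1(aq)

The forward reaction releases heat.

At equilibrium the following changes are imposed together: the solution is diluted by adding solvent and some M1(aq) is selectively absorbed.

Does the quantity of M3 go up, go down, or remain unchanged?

decreases

Dilution lowers every aqueous concentration by the same factor. Δn_aq = 2 − 1 = +1, so the system shifts toward the side with more dissolved moles — to the right.
Removing M1 (aq), a product, drives the reaction to the right.
The net shift is to the right. M3 is a reactant, so its amount decreases.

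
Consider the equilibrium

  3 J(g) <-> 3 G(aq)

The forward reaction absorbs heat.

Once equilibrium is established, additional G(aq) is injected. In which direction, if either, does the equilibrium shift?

Adding G (aq), a product, drives the reaction to the left.

left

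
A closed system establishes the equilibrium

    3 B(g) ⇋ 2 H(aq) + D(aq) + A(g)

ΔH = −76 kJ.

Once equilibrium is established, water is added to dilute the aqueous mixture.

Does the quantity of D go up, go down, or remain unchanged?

increases

Dilution lowers every aqueous concentration by the same factor. Δn_aq = 3 − 0 = +3, so the system shifts toward the side with more dissolved moles — to the right.
The net shift is to the right. D is a product, so its amount increases.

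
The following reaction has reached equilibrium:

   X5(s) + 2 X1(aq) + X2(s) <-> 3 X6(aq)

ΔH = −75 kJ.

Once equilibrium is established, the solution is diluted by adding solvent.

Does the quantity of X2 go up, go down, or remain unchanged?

decreases

Dilution lowers every aqueous concentration by the same factor. Δn_aq = 3 − 2 = +1, so the system shifts toward the side with more dissolved moles — to the right.
The net shift is to the right. X2 is a reactant, so its amount decreases.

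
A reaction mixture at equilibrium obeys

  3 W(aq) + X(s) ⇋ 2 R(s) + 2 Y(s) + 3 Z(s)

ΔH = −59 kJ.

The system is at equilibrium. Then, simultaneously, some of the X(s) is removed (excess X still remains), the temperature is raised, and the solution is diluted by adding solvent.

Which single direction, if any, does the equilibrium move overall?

left

X is a pure solid; its activity is 1 regardless of amount, so Q is unaffected — no shift from this change.
The forward reaction is exothermic. Raising T favours the endothermic direction — shift to the left.
Dilution lowers every aqueous concentration by the same factor. Δn_aq = 0 − 3 = -3, so the system shifts toward the side with more dissolved moles — to the left.
Only the nonzero effect(s) matter; the net shift is to the left.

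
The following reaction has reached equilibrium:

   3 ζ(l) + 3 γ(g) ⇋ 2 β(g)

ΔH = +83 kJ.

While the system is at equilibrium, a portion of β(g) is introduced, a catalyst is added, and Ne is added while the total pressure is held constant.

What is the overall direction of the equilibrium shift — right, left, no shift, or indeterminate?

Adding β (g), a product, drives the reaction to the left.
A catalyst speeds both forward and reverse rates equally; it changes neither Q nor K — no shift from this change.
Adding inert gas at constant total pressure expands the volume and lowers every reacting partial pressure. With Δn_gas = 2 − 3 = -1, Q moves away from K toward the side with fewer gas moles, so the system shifts toward the side with more gas moles — to the left.
Only the nonzero effect(s) matter; the net shift is to the left.

left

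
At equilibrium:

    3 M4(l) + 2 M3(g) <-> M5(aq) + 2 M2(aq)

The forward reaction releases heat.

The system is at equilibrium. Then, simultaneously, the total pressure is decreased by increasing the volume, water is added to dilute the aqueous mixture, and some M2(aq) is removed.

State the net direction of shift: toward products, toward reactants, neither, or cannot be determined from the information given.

cannot be determined

Gas moles: reactants 2, products 0 (Δn_gas = -2). Expansion shifts the system toward the side with more moles of gas — to the left.
Dilution lowers every aqueous concentration by the same factor. Δn_aq = 3 − 0 = +3, so the system shifts toward the side with more dissolved moles — to the right.
Removing M2 (aq), a product, drives the reaction to the right.
The individual effects push in opposite directions; without quantitative information the net direction cannot be determined.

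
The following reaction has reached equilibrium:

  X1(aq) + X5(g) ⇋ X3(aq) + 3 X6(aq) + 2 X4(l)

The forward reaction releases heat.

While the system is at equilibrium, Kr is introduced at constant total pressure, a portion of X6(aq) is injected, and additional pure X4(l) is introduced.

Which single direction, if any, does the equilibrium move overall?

left

Adding inert gas at constant total pressure expands the volume and lowers every reacting partial pressure. With Δn_gas = 0 − 1 = -1, Q moves away from K toward the side with fewer gas moles, so the system shifts toward the side with more gas moles — to the left.
Adding X6 (aq), a product, drives the reaction to the left.
X4 is a pure liquid; its activity is 1 regardless of amount, so Q is unaffected — no shift from this change.
Only the nonzero effect(s) matter; the net shift is to the left.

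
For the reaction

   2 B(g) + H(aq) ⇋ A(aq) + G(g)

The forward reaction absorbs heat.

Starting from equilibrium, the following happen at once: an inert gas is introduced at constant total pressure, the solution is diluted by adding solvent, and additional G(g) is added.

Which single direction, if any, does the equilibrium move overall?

Adding inert gas at constant total pressure expands the volume and lowers every reacting partial pressure. With Δn_gas = 1 − 2 = -1, Q moves away from K toward the side with fewer gas moles, so the system shifts toward the side with more gas moles — to the left.
Dilution scales every aqueous concentration by the same factor. Δn_aq = 1 − 1 = 0, so Q is unchanged — no shift.
Adding G (g), a product, drives the reaction to the left.
Only the nonzero effect(s) matter; the net shift is to the left.

left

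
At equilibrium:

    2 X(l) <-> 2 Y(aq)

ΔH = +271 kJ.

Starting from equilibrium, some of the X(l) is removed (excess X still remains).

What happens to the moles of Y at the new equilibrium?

X is a pure liquid; its activity is 1 regardless of amount, so Q is unaffected — no shift from this change.
No net shift occurs, so the amount of Y is unchanged.

unchanged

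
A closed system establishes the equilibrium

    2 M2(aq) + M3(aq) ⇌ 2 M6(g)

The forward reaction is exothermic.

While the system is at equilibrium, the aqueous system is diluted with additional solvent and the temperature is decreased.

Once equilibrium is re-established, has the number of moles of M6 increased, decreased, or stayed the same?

Dilution lowers every aqueous concentration by the same factor. Δn_aq = 0 − 3 = -3, so the system shifts toward the side with more dissolved moles — to the left.
The forward reaction is exothermic. Lowering T favours the exothermic direction — shift to the right.
The two effects oppose each other, so the net shift — and hence the change in M6 — cannot be determined from the given information.

cannot be determined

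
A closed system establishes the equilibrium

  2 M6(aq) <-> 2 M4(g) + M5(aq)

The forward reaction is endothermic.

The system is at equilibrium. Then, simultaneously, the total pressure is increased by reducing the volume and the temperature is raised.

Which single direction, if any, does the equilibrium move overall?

cannot be determined

Gas moles: reactants 0, products 2 (Δn_gas = +2). Compression shifts the system toward the side with fewer moles of gas — to the left.
The forward reaction is endothermic. Raising T favours the endothermic direction — shift to the right.
The individual effects push in opposite directions; without quantitative information the net direction cannot be determined.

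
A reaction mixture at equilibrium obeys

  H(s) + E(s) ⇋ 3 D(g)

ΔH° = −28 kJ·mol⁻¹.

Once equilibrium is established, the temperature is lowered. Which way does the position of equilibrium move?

The forward reaction is exothermic. Lowering T favours the exothermic direction — shift to the right.

right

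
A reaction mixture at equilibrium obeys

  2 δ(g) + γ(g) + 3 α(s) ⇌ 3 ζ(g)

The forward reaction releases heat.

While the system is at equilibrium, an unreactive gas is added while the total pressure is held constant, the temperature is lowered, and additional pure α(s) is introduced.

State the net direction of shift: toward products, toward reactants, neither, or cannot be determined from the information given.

Adding inert gas at constant total pressure expands the volume, scaling every reacting partial pressure by the same factor. Δn_gas = 3 − 3 = 0, so Q is unchanged — no shift.
The forward reaction is exothermic. Lowering T favours the exothermic direction — shift to the right.
α is a pure solid; its activity is 1 regardless of amount, so Q is unaffected — no shift from this change.
Only the nonzero effect(s) matter; the net shift is to the right.

right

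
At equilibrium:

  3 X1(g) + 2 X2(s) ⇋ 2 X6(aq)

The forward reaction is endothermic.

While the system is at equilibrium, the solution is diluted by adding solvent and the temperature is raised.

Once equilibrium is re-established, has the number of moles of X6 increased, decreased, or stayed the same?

Dilution lowers every aqueous concentration by the same factor. Δn_aq = 2 − 0 = +2, so the system shifts toward the side with more dissolved moles — to the right.
The forward reaction is endothermic. Raising T favours the endothermic direction — shift to the right.
The net shift is to the right. X6 is a product, so its amount increases.

increases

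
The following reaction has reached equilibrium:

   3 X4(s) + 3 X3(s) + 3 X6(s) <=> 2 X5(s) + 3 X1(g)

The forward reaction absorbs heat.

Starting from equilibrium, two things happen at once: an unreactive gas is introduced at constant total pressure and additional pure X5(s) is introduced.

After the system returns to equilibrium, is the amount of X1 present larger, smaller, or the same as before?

Adding inert gas at constant total pressure expands the volume and lowers every reacting partial pressure. With Δn_gas = 3 − 0 = +3, Q moves away from K toward the side with fewer gas moles, so the system shifts toward the side with more gas moles — to the right.
X5 is a pure solid; its activity is 1 regardless of amount, so Q is unaffected — no shift from this change.
The net shift is to the right. X1 is a product, so its amount increases.

increases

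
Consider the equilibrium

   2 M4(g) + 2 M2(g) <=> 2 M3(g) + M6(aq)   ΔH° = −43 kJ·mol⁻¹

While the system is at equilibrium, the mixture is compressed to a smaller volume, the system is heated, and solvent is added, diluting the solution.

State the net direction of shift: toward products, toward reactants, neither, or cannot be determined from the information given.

Gas moles: reactants 4, products 2 (Δn_gas = -2). Compression shifts the system toward the side with fewer moles of gas — to the right.
The forward reaction is exothermic. Raising T favours the endothermic direction — shift to the left.
Dilution lowers every aqueous concentration by the same factor. Δn_aq = 1 − 0 = +1, so the system shifts toward the side with more dissolved moles — to the right.
The individual effects push in opposite directions; without quantitative information the net direction cannot be determined.

cannot be determined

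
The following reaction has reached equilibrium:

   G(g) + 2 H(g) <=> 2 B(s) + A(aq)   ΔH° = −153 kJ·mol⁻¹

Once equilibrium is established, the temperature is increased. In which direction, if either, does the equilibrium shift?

left

The forward reaction is exothermic. Raising T favours the endothermic direction — shift to the left.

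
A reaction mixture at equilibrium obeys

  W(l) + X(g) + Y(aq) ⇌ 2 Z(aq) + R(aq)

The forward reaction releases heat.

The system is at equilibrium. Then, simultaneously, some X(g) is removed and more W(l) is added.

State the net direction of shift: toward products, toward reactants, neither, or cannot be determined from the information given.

left

Removing X (g), a reactant, drives the reaction to the left.
W is a pure liquid; its activity is 1 regardless of amount, so Q is unaffected — no shift from this change.
Only the nonzero effect(s) matter; the net shift is to the left.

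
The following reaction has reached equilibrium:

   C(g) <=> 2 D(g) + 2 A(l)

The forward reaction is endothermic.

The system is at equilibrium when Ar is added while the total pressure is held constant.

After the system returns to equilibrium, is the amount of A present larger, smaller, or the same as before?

increases

Adding inert gas at constant total pressure expands the volume and lowers every reacting partial pressure. With Δn_gas = 2 − 1 = +1, Q moves away from K toward the side with fewer gas moles, so the system shifts toward the side with more gas moles — to the right.
The net shift is to the right. A is a product, so its amount increases.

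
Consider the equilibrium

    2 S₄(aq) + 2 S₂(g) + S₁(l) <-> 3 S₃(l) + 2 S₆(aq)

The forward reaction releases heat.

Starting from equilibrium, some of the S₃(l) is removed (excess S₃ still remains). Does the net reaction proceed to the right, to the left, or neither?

S₃ is a pure liquid; its activity is 1 regardless of amount, so Q is unaffected — no shift from this change.

no shift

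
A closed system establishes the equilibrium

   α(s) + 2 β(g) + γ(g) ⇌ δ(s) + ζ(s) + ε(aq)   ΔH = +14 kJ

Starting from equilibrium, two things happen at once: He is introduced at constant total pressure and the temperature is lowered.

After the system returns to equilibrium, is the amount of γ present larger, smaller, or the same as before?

increases

Adding inert gas at constant total pressure expands the volume and lowers every reacting partial pressure. With Δn_gas = 0 − 3 = -3, Q moves away from K toward the side with fewer gas moles, so the system shifts toward the side with more gas moles — to the left.
The forward reaction is endothermic. Lowering T favours the exothermic direction — shift to the left.
The net shift is to the left. γ is a reactant, so its amount increases.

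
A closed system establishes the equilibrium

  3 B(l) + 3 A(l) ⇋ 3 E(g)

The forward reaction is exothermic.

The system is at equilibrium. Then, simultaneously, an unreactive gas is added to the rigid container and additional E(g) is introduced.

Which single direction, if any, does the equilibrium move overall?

At constant volume, adding an inert gas leaves every reacting species' partial pressure unchanged, so Q is unchanged — no shift from this change.
Adding E (g), a product, drives the reaction to the left.
Only the nonzero effect(s) matter; the net shift is to the left.

left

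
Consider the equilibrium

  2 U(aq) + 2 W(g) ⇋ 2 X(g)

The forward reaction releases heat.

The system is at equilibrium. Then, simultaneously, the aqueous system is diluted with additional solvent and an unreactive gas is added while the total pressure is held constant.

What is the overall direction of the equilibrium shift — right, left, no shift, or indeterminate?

left

Dilution lowers every aqueous concentration by the same factor. Δn_aq = 0 − 2 = -2, so the system shifts toward the side with more dissolved moles — to the left.
Adding inert gas at constant total pressure expands the volume, scaling every reacting partial pressure by the same factor. Δn_gas = 2 − 2 = 0, so Q is unchanged — no shift.
Only the nonzero effect(s) matter; the net shift is to the left.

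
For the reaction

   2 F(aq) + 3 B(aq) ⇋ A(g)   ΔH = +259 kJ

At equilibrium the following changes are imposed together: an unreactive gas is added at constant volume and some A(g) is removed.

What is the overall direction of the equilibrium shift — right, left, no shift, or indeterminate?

At constant volume, adding an inert gas leaves every reacting species' partial pressure unchanged, so Q is unchanged — no shift from this change.
Removing A (g), a product, drives the reaction to the right.
Only the nonzero effect(s) matter; the net shift is to the right.

right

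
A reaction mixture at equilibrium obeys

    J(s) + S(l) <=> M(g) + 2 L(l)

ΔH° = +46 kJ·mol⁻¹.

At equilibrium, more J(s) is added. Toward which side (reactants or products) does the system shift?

J is a pure solid; its activity is 1 regardless of amount, so Q is unaffected — no shift from this change.

no shift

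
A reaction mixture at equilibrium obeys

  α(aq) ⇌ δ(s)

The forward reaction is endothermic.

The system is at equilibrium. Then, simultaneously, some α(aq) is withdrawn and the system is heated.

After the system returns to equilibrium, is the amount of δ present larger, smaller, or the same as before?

Removing α (aq), a reactant, drives the reaction to the left.
The forward reaction is endothermic. Raising T favours the endothermic direction — shift to the right.
The two effects oppose each other, so the net shift — and hence the change in δ — cannot be determined from the given information.

cannot be determined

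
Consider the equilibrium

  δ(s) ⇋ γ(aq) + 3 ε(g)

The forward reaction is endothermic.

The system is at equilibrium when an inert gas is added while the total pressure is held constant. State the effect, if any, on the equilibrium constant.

The equilibrium constant depends only on temperature. This perturbation may move the position of equilibrium, but since T is unchanged, K itself is unchanged.

unchanged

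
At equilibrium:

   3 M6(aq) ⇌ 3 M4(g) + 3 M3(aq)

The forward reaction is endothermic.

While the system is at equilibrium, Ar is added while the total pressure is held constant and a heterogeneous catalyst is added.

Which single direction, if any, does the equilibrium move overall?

right

Adding inert gas at constant total pressure expands the volume and lowers every reacting partial pressure. With Δn_gas = 3 − 0 = +3, Q moves away from K toward the side with fewer gas moles, so the system shifts toward the side with more gas moles — to the right.
A catalyst speeds both forward and reverse rates equally; it changes neither Q nor K — no shift from this change.
Only the nonzero effect(s) matter; the net shift is to the right.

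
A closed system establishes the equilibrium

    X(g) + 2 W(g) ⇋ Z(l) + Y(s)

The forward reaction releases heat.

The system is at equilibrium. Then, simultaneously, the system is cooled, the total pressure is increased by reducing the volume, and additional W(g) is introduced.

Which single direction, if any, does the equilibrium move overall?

The forward reaction is exothermic. Lowering T favours the exothermic direction — shift to the right.
Gas moles: reactants 3, products 0 (Δn_gas = -3). Compression shifts the system toward the side with fewer moles of gas — to the right.
Adding W (g), a reactant, drives the reaction to the right.
All effects act in the same direction — net shift to the right.

right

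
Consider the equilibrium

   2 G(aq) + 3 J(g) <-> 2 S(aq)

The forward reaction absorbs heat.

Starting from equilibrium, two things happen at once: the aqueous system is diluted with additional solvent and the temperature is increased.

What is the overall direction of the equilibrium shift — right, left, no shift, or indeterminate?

Dilution scales every aqueous concentration by the same factor. Δn_aq = 2 − 2 = 0, so Q is unchanged — no shift.
The forward reaction is endothermic. Raising T favours the endothermic direction — shift to the right.
Only the nonzero effect(s) matter; the net shift is to the right.

right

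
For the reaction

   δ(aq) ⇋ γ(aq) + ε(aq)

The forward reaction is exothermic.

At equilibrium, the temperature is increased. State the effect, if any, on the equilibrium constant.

decreases

K depends on temperature via the van 't Hoff relation. The forward reaction is exothermic, so raising T decreases K.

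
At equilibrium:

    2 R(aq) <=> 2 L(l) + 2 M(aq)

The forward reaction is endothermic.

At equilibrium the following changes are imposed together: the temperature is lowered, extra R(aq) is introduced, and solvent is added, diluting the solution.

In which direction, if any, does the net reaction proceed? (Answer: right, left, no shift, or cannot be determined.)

The forward reaction is endothermic. Lowering T favours the exothermic direction — shift to the left.
Adding R (aq), a reactant, drives the reaction to the right.
Dilution scales every aqueous concentration by the same factor. Δn_aq = 2 − 2 = 0, so Q is unchanged — no shift.
The individual effects push in opposite directions; without quantitative information the net direction cannot be determined.

cannot be determined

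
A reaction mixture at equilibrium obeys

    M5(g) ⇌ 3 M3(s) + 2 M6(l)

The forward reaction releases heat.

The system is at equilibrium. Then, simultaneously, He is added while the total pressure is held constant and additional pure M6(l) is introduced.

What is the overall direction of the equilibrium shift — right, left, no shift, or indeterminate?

left

Adding inert gas at constant total pressure expands the volume and lowers every reacting partial pressure. With Δn_gas = 0 − 1 = -1, Q moves away from K toward the side with fewer gas moles, so the system shifts toward the side with more gas moles — to the left.
M6 is a pure liquid; its activity is 1 regardless of amount, so Q is unaffected — no shift from this change.
Only the nonzero effect(s) matter; the net shift is to the left.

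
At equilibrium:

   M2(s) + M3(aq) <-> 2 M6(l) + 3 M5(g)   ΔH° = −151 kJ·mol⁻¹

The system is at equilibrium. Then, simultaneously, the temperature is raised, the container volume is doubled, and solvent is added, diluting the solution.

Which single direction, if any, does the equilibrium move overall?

The forward reaction is exothermic. Raising T favours the endothermic direction — shift to the left.
Gas moles: reactants 0, products 3 (Δn_gas = +3). Expansion shifts the system toward the side with more moles of gas — to the right.
Dilution lowers every aqueous concentration by the same factor. Δn_aq = 0 − 1 = -1, so the system shifts toward the side with more dissolved moles — to the left.
The individual effects push in opposite directions; without quantitative information the net direction cannot be determined.

cannot be determined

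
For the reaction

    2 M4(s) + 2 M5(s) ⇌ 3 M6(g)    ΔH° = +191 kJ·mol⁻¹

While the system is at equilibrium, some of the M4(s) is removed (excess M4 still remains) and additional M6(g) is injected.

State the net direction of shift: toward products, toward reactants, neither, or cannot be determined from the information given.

M4 is a pure solid; its activity is 1 regardless of amount, so Q is unaffected — no shift from this change.
Adding M6 (g), a product, drives the reaction to the left.
Only the nonzero effect(s) matter; the net shift is to the left.

left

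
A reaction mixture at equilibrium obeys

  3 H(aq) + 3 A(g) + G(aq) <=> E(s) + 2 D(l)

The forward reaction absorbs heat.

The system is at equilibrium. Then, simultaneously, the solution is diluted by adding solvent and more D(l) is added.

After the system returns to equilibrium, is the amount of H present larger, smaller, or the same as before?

increases

Dilution lowers every aqueous concentration by the same factor. Δn_aq = 0 − 4 = -4, so the system shifts toward the side with more dissolved moles — to the left.
D is a pure liquid; its activity is 1 regardless of amount, so Q is unaffected — no shift from this change.
The net shift is to the left. H is a reactant, so its amount increases.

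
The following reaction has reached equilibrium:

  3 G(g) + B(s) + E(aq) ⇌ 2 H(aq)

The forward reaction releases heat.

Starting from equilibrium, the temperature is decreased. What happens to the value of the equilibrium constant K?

K depends on temperature via the van 't Hoff relation. The forward reaction is exothermic, so lowering T increases K.

increases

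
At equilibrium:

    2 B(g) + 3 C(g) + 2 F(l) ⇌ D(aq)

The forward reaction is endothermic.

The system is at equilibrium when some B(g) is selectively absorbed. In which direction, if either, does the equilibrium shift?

Removing B (g), a reactant, drives the reaction to the left.

left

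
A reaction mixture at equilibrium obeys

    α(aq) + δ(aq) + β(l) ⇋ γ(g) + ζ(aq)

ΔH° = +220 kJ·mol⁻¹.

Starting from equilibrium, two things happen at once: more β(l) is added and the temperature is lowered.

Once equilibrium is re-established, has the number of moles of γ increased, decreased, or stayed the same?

decreases

β is a pure liquid; its activity is 1 regardless of amount, so Q is unaffected — no shift from this change.
The forward reaction is endothermic. Lowering T favours the exothermic direction — shift to the left.
The net shift is to the left. γ is a product, so its amount decreases.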